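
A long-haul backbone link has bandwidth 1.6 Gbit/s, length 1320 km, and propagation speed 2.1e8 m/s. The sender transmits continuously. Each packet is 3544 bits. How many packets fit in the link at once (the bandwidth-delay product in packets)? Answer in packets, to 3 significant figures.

2840 packets

Propagation delay = 1320000 / 210000000 = 0.00628571 s.
BDP = R × t_prop = 1600000000 × 0.00628571 = 10057100 bits.
In packets of 3544 bits: 2840 packets.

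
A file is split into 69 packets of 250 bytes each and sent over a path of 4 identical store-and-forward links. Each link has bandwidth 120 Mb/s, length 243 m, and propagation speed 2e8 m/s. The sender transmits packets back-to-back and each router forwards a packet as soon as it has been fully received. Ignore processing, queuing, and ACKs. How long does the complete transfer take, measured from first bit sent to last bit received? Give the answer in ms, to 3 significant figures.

Per-hop transmission t_tx = L/R = 2000/120000000 = 0.0166667 ms.
Per-hop propagation t_prop = 243/200000000 = 0.001215 ms.
Pipeline fill: first packet needs 4·t_tx to clear all hops; remaining 68 packets each add one t_tx.
Total = (4+69-1)·t_tx + 4·t_prop = 72·0.0166667 + 4·0.001215 = 1.20 ms.

1.20 ms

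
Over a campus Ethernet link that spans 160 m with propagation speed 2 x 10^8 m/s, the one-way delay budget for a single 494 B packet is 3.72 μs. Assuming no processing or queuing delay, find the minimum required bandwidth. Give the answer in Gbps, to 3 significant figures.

L = 3952 bits.
Propagation delay = 160 / 200000000 = 0.8 μs.
Transmission budget = 3.72 − 0.8 = 2.92 μs.
R ≥ L / t_tx = 3952 bits / 2.92e-06 s = 1.35 Gbps.

1.35 Gbps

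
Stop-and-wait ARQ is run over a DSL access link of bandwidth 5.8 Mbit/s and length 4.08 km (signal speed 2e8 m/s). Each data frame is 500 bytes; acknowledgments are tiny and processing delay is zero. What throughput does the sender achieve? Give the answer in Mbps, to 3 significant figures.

5.48 Mbps

t_tx = L/R = 4000/5800000 = 0.000689655 s.
t_prop = 4080/200000000 = 2.04e-05 s; RTT = 4.08e-05 s.
Cycle = t_tx + RTT = 0.000730455 s.
Throughput = L / cycle = 4000 / 0.000730455 = 5.48 Mbps.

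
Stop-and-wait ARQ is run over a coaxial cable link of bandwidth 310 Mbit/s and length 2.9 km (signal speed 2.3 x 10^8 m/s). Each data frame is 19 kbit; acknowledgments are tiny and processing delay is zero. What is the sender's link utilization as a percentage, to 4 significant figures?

t_tx = L/R = 19000/310000000 = 6.12903e-05 s.
t_prop = 2900/2.3e+08 = 1.26087e-05 s; RTT = 2.52174e-05 s.
Cycle = t_tx + RTT = 8.65077e-05 s.
Utilization = t_tx / cycle = 6.12903e-05/8.65077e-05 = 70.85 %.

70.85 %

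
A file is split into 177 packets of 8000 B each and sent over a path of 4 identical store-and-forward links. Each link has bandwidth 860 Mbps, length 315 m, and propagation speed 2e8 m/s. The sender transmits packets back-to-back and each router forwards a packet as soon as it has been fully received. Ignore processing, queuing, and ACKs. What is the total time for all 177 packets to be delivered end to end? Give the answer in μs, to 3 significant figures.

Per-hop transmission t_tx = L/R = 64000/860000000 = 74.4186 μs.
Per-hop propagation t_prop = 315/200000000 = 1.575 μs.
Pipeline fill: first packet needs 4·t_tx to clear all hops; remaining 176 packets each add one t_tx.
Total = (4+177-1)·t_tx + 4·t_prop = 180·74.4186 + 4·1.575 = 13400 μs.

13400 μs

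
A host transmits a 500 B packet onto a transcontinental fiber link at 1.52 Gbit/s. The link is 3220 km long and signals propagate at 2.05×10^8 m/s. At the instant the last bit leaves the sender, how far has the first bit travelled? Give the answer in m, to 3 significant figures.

539 m

t_tx = L/R = 4000/1520000000 = 2.63158e-06 s.
Distance = s × t_tx = 2.05e+08 × 2.63158e-06 = 539 m.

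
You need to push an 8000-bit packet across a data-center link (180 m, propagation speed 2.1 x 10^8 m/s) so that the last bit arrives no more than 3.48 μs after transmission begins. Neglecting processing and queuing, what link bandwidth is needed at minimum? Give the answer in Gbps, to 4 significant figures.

Propagation delay = 180 / 210000000 = 0.857143 μs.
Transmission budget = 3.48 − 0.857143 = 2.62286 μs.
R ≥ L / t_tx = 8000 bits / 2.62286e-06 s = 3.050 Gbps.

3.050 Gbps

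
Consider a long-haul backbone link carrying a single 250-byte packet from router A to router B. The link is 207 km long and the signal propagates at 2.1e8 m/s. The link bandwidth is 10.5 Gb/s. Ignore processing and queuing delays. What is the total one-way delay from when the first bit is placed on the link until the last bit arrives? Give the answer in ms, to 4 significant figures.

L = 250 × 8 = 2000 bits.
Transmission delay = L/R = 2000 / 10500000000 = 0.000190476 ms.
Propagation delay = d/s = 207000 m / 210000000 m/s = 0.985714 ms.
Total = 0.9859 ms.

0.9859 ms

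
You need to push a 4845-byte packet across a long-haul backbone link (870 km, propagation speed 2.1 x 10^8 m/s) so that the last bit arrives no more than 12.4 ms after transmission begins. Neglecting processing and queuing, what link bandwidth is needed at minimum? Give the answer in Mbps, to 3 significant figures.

L = 38760 bits.
Propagation delay = 870000 / 210000000 = 4.14286 ms.
Transmission budget = 12.4 − 4.14286 = 8.25714 ms.
R ≥ L / t_tx = 38760 bits / 0.00825714 s = 4.69 Mbps.

4.69 Mbps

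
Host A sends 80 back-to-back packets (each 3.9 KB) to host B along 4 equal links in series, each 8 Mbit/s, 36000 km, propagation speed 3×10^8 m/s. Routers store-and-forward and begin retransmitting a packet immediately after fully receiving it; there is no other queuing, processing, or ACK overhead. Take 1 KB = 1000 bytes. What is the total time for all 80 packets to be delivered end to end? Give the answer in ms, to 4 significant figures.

Per-hop transmission t_tx = L/R = 31200/8000000 = 3.9 ms.
Per-hop propagation t_prop = 36000000/300000000 = 120 ms.
Pipeline fill: first packet needs 4·t_tx to clear all hops; remaining 79 packets each add one t_tx.
Total = (4+80-1)·t_tx + 4·t_prop = 83·3.9 + 4·120 = 803.7 ms.

803.7 ms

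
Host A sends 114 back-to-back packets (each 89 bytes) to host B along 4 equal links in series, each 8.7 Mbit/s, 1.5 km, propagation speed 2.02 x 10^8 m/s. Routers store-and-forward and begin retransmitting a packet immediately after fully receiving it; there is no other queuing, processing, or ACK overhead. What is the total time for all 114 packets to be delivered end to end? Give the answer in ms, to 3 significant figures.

9.60 ms

Per-hop transmission t_tx = L/R = 712/8700000 = 0.0818391 ms.
Per-hop propagation t_prop = 1500/202000000 = 0.00742574 ms.
Pipeline fill: first packet needs 4·t_tx to clear all hops; remaining 113 packets each add one t_tx.
Total = (4+114-1)·t_tx + 4·t_prop = 117·0.0818391 + 4·0.00742574 = 9.60 ms.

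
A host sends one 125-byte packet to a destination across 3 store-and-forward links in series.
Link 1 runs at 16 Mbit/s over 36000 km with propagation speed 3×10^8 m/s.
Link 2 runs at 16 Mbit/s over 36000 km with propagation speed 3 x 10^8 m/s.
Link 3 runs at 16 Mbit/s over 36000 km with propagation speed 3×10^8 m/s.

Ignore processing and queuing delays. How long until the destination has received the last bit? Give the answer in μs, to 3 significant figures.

360000 μs

L = 125 × 8 = 1000 bits.
Transmission delay per hop = L/R = 1000/16000000 = 62.5 μs; 3 hops → 187.5 μs.
Propagation delays (d/s per hop): 120000, 120000, 120000 μs; sum = 360000 μs.
End-to-end = 360000 μs.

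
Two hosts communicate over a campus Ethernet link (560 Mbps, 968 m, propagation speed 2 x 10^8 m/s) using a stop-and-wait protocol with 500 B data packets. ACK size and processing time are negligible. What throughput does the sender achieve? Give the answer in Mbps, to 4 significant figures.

237.8 Mbps

t_tx = L/R = 4000/560000000 = 7.14286e-06 s.
t_prop = 968/200000000 = 4.84e-06 s; RTT = 9.68e-06 s.
Cycle = t_tx + RTT = 1.68229e-05 s.
Throughput = L / cycle = 4000 / 1.68229e-05 = 237.8 Mbps.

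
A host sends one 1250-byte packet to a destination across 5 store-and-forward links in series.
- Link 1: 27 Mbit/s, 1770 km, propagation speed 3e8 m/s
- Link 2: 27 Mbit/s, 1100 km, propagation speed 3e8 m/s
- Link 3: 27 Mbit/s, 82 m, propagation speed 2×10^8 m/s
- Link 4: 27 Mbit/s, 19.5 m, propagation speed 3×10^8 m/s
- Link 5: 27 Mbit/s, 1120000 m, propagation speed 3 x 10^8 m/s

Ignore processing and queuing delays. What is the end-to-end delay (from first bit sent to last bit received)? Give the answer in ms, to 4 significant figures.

L = 1250 × 8 = 10000 bits.
Transmission delay per hop = L/R = 10000/27000000 = 0.37037 ms; 5 hops → 1.85185 ms.
Propagation delays (d/s per hop): 5.9, 3.66667, 0.00041, 6.5e-05, 3.73333 ms; sum = 13.3005 ms.
End-to-end = 15.15 ms.

15.15 ms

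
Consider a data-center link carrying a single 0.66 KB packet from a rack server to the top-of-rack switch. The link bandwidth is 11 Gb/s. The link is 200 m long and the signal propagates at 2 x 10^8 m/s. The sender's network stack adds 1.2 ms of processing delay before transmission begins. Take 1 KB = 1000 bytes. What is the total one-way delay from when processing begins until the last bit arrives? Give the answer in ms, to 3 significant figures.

L = 5280 bits.
Transmission delay = L/R = 5280 / 11000000000 = 0.00048 ms.
Propagation delay = d/s = 200 m / 200000000 m/s = 0.001 ms.
Plus processing delay 1.2 ms = 1.2 ms.
Total = 1.20 ms.

1.20 ms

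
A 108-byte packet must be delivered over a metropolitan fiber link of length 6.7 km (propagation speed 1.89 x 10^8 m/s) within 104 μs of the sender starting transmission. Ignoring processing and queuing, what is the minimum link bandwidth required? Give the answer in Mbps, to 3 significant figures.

12.6 Mbps

L = 864 bits.
Propagation delay = 6700 / 189000000 = 35.4497 μs.
Transmission budget = 104 − 35.4497 = 68.5503 μs.
R ≥ L / t_tx = 864 bits / 6.85503e-05 s = 12.6 Mbps.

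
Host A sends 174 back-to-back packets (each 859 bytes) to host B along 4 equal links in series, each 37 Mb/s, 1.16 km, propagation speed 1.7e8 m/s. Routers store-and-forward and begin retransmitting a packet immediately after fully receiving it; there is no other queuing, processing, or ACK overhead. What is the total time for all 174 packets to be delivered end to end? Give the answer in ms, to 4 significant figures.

Per-hop transmission t_tx = L/R = 6872/37000000 = 0.18573 ms.
Per-hop propagation t_prop = 1160/170000000 = 0.00682353 ms.
Pipeline fill: first packet needs 4·t_tx to clear all hops; remaining 173 packets each add one t_tx.
Total = (4+174-1)·t_tx + 4·t_prop = 177·0.18573 + 4·0.00682353 = 32.90 ms.

32.90 ms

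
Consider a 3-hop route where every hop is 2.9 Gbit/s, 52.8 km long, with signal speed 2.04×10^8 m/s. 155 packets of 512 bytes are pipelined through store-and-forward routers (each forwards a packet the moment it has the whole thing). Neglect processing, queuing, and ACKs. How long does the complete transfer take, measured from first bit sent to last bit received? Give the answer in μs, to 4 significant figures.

Per-hop transmission t_tx = L/R = 4096/2900000000 = 1.41241 μs.
Per-hop propagation t_prop = 52800/204000000 = 258.824 μs.
Pipeline fill: first packet needs 3·t_tx to clear all hops; remaining 154 packets each add one t_tx.
Total = (3+155-1)·t_tx + 3·t_prop = 157·1.41241 + 3·258.824 = 998.2 μs.

998.2 μs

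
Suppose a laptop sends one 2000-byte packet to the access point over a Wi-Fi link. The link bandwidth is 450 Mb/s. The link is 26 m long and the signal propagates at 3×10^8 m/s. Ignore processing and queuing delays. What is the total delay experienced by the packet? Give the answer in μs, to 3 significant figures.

L = 2000 × 8 = 16000 bits.
Transmission delay = L/R = 16000 / 450000000 = 35.5556 μs.
Propagation delay = d/s = 26 m / 300000000 m/s = 0.0866667 μs.
Total = 35.6 μs.

35.6 μs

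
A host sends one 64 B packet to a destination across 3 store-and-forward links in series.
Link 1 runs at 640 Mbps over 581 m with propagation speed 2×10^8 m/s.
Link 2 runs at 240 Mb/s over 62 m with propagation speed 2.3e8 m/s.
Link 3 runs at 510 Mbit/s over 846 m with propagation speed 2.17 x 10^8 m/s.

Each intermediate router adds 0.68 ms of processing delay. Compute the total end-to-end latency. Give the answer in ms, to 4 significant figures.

L = 64 × 8 = 512 bits.
Transmission delays (L/R per hop): 0.0008, 0.00213333, 0.00100392 ms; sum = 0.00393725 ms.
Propagation delays (d/s per hop): 0.002905, 0.000269565, 0.00389862 ms; sum = 0.00707318 ms.
Processing at 2 router(s): 2 × 0.68 ms = 1.36 ms.
End-to-end = 1.371 ms.

1.371 ms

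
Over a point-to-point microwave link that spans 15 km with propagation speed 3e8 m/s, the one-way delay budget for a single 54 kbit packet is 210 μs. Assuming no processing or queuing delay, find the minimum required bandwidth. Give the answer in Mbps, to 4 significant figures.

337.5 Mbps

Propagation delay = 15000 / 300000000 = 50 μs.
Transmission budget = 210 − 50 = 160 μs.
R ≥ L / t_tx = 54000 bits / 0.00016 s = 337.5 Mbps.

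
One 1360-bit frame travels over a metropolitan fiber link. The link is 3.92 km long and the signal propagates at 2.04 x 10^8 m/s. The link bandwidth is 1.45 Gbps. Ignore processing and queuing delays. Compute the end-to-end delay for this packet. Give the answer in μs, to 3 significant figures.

Transmission delay = L/R = 1360 / 1450000000 = 0.937931 μs.
Propagation delay = d/s = 3920 m / 204000000 m/s = 19.2157 μs.
Total = 20.2 μs.

20.2 μs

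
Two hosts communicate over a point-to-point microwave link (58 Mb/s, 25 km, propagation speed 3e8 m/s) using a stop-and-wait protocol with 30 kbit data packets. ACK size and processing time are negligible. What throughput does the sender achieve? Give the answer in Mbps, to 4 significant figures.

t_tx = L/R = 30000/58000000 = 0.000517241 s.
t_prop = 25000/300000000 = 8.33333e-05 s; RTT = 0.000166667 s.
Cycle = t_tx + RTT = 0.000683908 s.
Throughput = L / cycle = 30000 / 0.000683908 = 43.87 Mbps.

43.87 Mbps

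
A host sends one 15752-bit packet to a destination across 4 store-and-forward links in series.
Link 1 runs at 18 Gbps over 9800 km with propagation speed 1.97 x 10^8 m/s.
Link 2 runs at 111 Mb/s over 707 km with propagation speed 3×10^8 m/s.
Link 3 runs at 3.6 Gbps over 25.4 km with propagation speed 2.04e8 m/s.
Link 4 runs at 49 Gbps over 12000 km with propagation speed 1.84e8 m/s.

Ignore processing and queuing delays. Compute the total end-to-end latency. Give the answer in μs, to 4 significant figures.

117600 μs

Transmission delays (L/R per hop): 0.875111, 141.91, 4.37556, 0.321469 μs; sum = 147.482 μs.
Propagation delays (d/s per hop): 49746.2, 2356.67, 124.51, 65217.4 μs; sum = 117445 μs.
End-to-end = 117600 μs.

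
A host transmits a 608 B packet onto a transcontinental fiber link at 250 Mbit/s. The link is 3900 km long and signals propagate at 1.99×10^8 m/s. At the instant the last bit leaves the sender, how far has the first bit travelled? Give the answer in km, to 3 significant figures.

t_tx = L/R = 4864/250000000 = 1.9456e-05 s.
Distance = s × t_tx = 199000000 × 1.9456e-05 = 3.87 km.

3.87 km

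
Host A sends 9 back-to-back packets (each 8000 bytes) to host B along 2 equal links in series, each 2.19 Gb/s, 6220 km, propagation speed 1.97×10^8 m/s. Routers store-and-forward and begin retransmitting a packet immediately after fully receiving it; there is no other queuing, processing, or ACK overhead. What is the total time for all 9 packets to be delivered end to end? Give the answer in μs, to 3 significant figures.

63400 μs

Per-hop transmission t_tx = L/R = 64000/2190000000 = 29.2237 μs.
Per-hop propagation t_prop = 6220000/197000000 = 31573.6 μs.
Pipeline fill: first packet needs 2·t_tx to clear all hops; remaining 8 packets each add one t_tx.
Total = (2+9-1)·t_tx + 2·t_prop = 10·29.2237 + 2·31573.6 = 63400 μs.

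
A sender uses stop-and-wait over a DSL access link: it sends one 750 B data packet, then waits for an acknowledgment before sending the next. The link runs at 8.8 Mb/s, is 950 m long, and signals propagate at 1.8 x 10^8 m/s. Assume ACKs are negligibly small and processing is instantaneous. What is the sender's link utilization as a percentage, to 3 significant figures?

98.5 %

t_tx = L/R = 6000/8800000 = 0.000681818 s.
t_prop = 950/180000000 = 5.27778e-06 s; RTT = 1.05556e-05 s.
Cycle = t_tx + RTT = 0.000692374 s.
Utilization = t_tx / cycle = 0.000681818/0.000692374 = 98.5 %.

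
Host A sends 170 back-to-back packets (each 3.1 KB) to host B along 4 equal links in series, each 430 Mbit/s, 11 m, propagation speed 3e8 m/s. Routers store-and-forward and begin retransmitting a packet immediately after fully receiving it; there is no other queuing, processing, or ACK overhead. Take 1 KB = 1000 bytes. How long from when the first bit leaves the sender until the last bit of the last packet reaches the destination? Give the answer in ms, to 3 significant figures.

Per-hop transmission t_tx = L/R = 24800/430000000 = 0.0576744 ms.
Per-hop propagation t_prop = 11/300000000 = 3.66667e-05 ms.
Pipeline fill: first packet needs 4·t_tx to clear all hops; remaining 169 packets each add one t_tx.
Total = (4+170-1)·t_tx + 4·t_prop = 173·0.0576744 + 4·3.66667e-05 = 9.98 ms.

9.98 ms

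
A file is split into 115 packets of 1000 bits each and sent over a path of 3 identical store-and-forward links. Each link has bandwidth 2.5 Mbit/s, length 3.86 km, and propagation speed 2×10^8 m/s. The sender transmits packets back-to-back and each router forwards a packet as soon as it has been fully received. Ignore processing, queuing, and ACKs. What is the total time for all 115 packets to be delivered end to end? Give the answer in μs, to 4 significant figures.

Per-hop transmission t_tx = L/R = 1000/2500000 = 400 μs.
Per-hop propagation t_prop = 3860/200000000 = 19.3 μs.
Pipeline fill: first packet needs 3·t_tx to clear all hops; remaining 114 packets each add one t_tx.
Total = (3+115-1)·t_tx + 3·t_prop = 117·400 + 3·19.3 = 46860 μs.

46860 μs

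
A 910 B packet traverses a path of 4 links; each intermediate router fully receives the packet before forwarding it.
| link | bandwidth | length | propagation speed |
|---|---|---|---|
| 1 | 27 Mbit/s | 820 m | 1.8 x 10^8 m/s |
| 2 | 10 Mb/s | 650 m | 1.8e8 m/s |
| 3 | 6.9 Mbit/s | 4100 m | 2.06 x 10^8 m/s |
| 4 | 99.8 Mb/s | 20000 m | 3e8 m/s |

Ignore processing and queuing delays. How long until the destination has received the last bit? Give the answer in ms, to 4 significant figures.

2.220 ms

L = 910 × 8 = 7280 bits.
Transmission delays (L/R per hop): 0.26963, 0.728, 1.05507, 0.0729459 ms; sum = 2.12565 ms.
Propagation delays (d/s per hop): 0.00455556, 0.00361111, 0.0199029, 0.0666667 ms; sum = 0.0947362 ms.
End-to-end = 2.220 ms.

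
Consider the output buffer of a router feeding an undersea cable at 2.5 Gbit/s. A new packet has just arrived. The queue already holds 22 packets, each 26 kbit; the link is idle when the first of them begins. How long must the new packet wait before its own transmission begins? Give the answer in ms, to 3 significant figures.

Each queued packet: L/R = 26000/2500000000 = 0.0104 ms.
22 queued → 0.2288 ms.
Queuing delay = 0.229 ms.

0.229 ms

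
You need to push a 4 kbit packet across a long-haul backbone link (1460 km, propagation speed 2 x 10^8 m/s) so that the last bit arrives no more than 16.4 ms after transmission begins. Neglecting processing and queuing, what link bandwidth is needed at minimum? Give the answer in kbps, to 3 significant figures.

440 kbps

Propagation delay = 1460000 / 200000000 = 7.3 ms.
Transmission budget = 16.4 − 7.3 = 9.1 ms.
R ≥ L / t_tx = 4000 bits / 0.0091 s = 440 kbps.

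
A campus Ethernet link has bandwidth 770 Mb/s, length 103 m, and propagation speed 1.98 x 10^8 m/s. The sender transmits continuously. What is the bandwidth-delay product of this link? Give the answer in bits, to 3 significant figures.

401 bits

Propagation delay = 103 / 198000000 = 5.20202e-07 s.
BDP = R × t_prop = 770000000 × 5.20202e-07 = 400.556 bits.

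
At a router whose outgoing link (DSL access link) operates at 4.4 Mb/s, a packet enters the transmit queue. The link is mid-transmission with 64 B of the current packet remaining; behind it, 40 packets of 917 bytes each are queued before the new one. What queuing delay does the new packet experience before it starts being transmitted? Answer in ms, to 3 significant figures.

66.8 ms

Each queued packet: L/R = 7336/4400000 = 1.66727 ms.
40 queued → 66.6909 ms.
Plus remaining 512 bits of current packet: 0.116364 ms.
Queuing delay = 66.8 ms.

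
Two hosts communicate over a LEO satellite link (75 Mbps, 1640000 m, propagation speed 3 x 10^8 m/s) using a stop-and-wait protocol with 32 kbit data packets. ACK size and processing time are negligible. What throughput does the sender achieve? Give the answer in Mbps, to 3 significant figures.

t_tx = L/R = 32000/75000000 = 0.000426667 s.
t_prop = 1640000/300000000 = 0.00546667 s; RTT = 0.0109333 s.
Cycle = t_tx + RTT = 0.01136 s.
Throughput = L / cycle = 32000 / 0.01136 = 2.82 Mbps.

2.82 Mbps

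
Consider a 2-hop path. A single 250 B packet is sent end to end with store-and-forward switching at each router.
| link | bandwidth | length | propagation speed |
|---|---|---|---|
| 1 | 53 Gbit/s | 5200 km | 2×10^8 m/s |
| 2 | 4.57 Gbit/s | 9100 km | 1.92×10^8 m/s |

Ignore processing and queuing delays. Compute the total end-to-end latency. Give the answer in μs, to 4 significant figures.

L = 250 × 8 = 2000 bits.
Transmission delays (L/R per hop): 0.0377358, 0.437637 μs; sum = 0.475373 μs.
Propagation delays (d/s per hop): 26000, 47395.8 μs; sum = 73395.8 μs.
End-to-end = 73400 μs.

73400 μs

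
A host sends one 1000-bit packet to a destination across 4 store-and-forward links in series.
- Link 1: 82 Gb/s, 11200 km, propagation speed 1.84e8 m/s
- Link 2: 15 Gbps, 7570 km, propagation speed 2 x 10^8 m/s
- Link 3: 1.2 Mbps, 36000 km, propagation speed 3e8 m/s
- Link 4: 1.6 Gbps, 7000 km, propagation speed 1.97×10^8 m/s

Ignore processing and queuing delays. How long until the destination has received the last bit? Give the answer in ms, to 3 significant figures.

Transmission delays (L/R per hop): 1.21951e-05, 6.66667e-05, 0.833333, 0.000625 ms; sum = 0.834037 ms.
Propagation delays (d/s per hop): 60.8696, 37.85, 120, 35.533 ms; sum = 254.253 ms.
End-to-end = 255 ms.

255 ms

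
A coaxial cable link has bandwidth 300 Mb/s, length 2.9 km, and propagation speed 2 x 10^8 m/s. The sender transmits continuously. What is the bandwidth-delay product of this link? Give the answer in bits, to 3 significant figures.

4350 bits

Propagation delay = 2900 / 200000000 = 1.45e-05 s.
BDP = R × t_prop = 300000000 × 1.45e-05 = 4350 bits.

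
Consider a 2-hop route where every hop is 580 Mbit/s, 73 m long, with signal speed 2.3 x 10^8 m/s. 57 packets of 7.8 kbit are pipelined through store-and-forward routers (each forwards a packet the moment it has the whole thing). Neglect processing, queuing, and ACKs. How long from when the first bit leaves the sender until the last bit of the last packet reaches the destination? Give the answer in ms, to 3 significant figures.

Per-hop transmission t_tx = L/R = 7800/580000000 = 0.0134483 ms.
Per-hop propagation t_prop = 73/2.3e+08 = 0.000317391 ms.
Pipeline fill: first packet needs 2·t_tx to clear all hops; remaining 56 packets each add one t_tx.
Total = (2+57-1)·t_tx + 2·t_prop = 58·0.0134483 + 2·0.000317391 = 0.781 ms.

0.781 ms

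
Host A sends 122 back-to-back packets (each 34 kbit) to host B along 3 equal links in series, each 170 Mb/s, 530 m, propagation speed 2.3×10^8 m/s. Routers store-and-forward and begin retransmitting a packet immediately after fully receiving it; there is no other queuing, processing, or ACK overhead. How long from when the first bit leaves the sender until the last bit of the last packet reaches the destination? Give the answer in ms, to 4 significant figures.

Per-hop transmission t_tx = L/R = 34000/170000000 = 0.2 ms.
Per-hop propagation t_prop = 530/2.3e+08 = 0.00230435 ms.
Pipeline fill: first packet needs 3·t_tx to clear all hops; remaining 121 packets each add one t_tx.
Total = (3+122-1)·t_tx + 3·t_prop = 124·0.2 + 3·0.00230435 = 24.81 ms.

24.81 ms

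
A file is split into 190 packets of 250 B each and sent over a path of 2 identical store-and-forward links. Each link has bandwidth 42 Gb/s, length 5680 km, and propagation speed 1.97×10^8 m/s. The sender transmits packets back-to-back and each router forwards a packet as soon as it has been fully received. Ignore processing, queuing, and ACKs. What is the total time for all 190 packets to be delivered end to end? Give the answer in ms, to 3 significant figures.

57.7 ms

Per-hop transmission t_tx = L/R = 2000/42000000000 = 4.7619e-05 ms.
Per-hop propagation t_prop = 5680000/197000000 = 28.8325 ms.
Pipeline fill: first packet needs 2·t_tx to clear all hops; remaining 189 packets each add one t_tx.
Total = (2+190-1)·t_tx + 2·t_prop = 191·4.7619e-05 + 2·28.8325 = 57.7 ms.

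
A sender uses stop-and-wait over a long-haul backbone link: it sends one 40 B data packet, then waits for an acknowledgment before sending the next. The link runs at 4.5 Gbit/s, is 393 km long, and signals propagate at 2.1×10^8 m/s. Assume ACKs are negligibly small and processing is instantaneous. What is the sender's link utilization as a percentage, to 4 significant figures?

t_tx = L/R = 320/4500000000 = 7.11111e-08 s.
t_prop = 393000/210000000 = 0.00187143 s; RTT = 0.00374286 s.
Cycle = t_tx + RTT = 0.00374293 s.
Utilization = t_tx / cycle = 7.11111e-08/0.00374293 = 0.001900 %.

0.001900 %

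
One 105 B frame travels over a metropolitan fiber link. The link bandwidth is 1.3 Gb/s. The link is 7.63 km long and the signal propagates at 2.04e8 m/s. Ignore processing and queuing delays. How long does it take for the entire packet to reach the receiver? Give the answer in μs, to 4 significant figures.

38.05 μs

L = 105 × 8 = 840 bits.
Transmission delay = L/R = 840 / 1300000000 = 0.646154 μs.
Propagation delay = d/s = 7630 m / 204000000 m/s = 37.402 μs.
Total = 38.05 μs.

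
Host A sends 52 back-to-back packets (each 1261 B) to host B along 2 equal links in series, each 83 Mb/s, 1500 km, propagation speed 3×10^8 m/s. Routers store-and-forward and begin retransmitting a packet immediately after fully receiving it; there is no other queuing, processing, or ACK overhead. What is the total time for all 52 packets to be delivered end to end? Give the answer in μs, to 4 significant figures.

16440 μs

Per-hop transmission t_tx = L/R = 10088/83000000 = 121.542 μs.
Per-hop propagation t_prop = 1500000/300000000 = 5000 μs.
Pipeline fill: first packet needs 2·t_tx to clear all hops; remaining 51 packets each add one t_tx.
Total = (2+52-1)·t_tx + 2·t_prop = 53·121.542 + 2·5000 = 16440 μs.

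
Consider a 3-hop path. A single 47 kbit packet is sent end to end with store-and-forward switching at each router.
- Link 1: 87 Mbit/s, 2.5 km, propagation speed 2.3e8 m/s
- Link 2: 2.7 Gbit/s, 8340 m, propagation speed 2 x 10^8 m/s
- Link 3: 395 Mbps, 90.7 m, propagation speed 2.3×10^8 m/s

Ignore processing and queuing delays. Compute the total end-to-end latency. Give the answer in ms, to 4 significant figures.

0.7296 ms

L = 47000 bits.
Transmission delays (L/R per hop): 0.54023, 0.0174074, 0.118987 ms; sum = 0.676625 ms.
Propagation delays (d/s per hop): 0.0108696, 0.0417, 0.000394348 ms; sum = 0.0529639 ms.
End-to-end = 0.7296 ms.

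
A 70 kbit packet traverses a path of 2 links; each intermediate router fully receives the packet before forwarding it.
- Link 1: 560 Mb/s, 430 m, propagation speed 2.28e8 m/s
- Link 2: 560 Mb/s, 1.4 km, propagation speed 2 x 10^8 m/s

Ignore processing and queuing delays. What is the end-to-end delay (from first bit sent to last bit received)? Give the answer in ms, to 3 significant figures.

0.259 ms

L = 70000 bits.
Transmission delay per hop = L/R = 70000/560000000 = 0.125 ms; 2 hops → 0.25 ms.
Propagation delays (d/s per hop): 0.00188596, 0.007 ms; sum = 0.00888596 ms.
End-to-end = 0.259 ms.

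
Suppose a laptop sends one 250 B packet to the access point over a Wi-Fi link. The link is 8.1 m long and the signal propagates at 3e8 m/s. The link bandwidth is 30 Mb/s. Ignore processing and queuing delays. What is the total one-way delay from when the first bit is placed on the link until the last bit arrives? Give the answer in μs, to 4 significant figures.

L = 250 × 8 = 2000 bits.
Transmission delay = L/R = 2000 / 30000000 = 66.6667 μs.
Propagation delay = d/s = 8.1 m / 300000000 m/s = 0.027 μs.
Total = 66.69 μs.

66.69 μs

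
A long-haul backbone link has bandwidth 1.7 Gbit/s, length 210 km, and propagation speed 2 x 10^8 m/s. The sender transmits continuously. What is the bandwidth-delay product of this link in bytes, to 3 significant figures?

223000 bytes

Propagation delay = 210000 / 200000000 = 0.00105 s.
BDP = R × t_prop = 1700000000 × 0.00105 = 1785000 bits.
In bytes: 1785000/8 = 223000 bytes.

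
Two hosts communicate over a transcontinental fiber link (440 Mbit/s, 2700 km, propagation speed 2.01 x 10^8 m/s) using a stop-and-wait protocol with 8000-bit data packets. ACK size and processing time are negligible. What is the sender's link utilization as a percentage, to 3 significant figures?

0.0676 %

t_tx = L/R = 8000/440000000 = 1.81818e-05 s.
t_prop = 2700000/2.01e+08 = 0.0134328 s; RTT = 0.0268657 s.
Cycle = t_tx + RTT = 0.0268839 s.
Utilization = t_tx / cycle = 1.81818e-05/0.0268839 = 0.0676 %.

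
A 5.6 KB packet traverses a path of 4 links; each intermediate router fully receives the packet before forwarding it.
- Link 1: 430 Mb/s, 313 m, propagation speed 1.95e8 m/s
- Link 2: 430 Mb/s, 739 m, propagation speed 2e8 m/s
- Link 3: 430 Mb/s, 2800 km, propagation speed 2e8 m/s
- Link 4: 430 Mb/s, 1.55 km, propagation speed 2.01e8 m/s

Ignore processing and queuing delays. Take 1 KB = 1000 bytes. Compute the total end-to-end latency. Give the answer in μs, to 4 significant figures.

L = 44800 bits.
Transmission delay per hop = L/R = 44800/430000000 = 104.186 μs; 4 hops → 416.744 μs.
Propagation delays (d/s per hop): 1.60513, 3.695, 14000, 7.71144 μs; sum = 14013 μs.
End-to-end = 14430 μs.

14430 μs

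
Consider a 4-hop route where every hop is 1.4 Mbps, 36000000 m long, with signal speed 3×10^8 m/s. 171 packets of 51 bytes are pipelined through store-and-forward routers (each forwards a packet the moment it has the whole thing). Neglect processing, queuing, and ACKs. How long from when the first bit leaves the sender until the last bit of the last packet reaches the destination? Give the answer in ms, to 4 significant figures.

Per-hop transmission t_tx = L/R = 408/1400000 = 0.291429 ms.
Per-hop propagation t_prop = 36000000/300000000 = 120 ms.
Pipeline fill: first packet needs 4·t_tx to clear all hops; remaining 170 packets each add one t_tx.
Total = (4+171-1)·t_tx + 4·t_prop = 174·0.291429 + 4·120 = 530.7 ms.

530.7 ms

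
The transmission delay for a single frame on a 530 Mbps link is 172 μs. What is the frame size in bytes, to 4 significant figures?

11400 bytes

L = R × t_tx = 530000000 b/s × 0.000172 s = 91160 bits.
In bytes: 91160 / 8 = 11400 bytes.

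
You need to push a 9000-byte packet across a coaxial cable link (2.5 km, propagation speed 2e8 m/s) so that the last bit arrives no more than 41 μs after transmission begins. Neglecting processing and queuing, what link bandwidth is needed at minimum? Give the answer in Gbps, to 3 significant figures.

2.53 Gbps

L = 72000 bits.
Propagation delay = 2500 / 200000000 = 12.5 μs.
Transmission budget = 41 − 12.5 = 28.5 μs.
R ≥ L / t_tx = 72000 bits / 2.85e-05 s = 2.53 Gbps.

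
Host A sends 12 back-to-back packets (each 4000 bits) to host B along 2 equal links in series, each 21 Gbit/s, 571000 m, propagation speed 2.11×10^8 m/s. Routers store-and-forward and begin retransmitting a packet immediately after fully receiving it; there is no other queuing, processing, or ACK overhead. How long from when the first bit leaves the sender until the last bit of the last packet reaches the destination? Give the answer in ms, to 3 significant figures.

Per-hop transmission t_tx = L/R = 4000/21000000000 = 0.000190476 ms.
Per-hop propagation t_prop = 571000/211000000 = 2.70616 ms.
Pipeline fill: first packet needs 2·t_tx to clear all hops; remaining 11 packets each add one t_tx.
Total = (2+12-1)·t_tx + 2·t_prop = 13·0.000190476 + 2·2.70616 = 5.41 ms.

5.41 ms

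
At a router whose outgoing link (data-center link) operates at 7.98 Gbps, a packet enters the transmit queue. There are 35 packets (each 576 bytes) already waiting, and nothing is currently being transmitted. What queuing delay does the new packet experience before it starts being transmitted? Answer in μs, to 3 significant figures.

20.2 μs

Each queued packet: L/R = 4608/7980000000 = 0.577444 μs.
35 queued → 20.2105 μs.
Queuing delay = 20.2 μs.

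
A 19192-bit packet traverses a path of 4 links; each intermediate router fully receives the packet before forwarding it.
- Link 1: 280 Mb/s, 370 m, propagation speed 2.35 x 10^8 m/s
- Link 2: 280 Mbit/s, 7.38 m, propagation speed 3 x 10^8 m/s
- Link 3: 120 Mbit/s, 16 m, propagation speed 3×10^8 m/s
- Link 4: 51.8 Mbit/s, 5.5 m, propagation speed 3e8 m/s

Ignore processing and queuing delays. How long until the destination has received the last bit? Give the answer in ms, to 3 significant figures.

Transmission delays (L/R per hop): 0.0685429, 0.0685429, 0.159933, 0.370502 ms; sum = 0.667521 ms.
Propagation delays (d/s per hop): 0.00157447, 2.46e-05, 5.33333e-05, 1.83333e-05 ms; sum = 0.00167073 ms.
End-to-end = 0.669 ms.

0.669 ms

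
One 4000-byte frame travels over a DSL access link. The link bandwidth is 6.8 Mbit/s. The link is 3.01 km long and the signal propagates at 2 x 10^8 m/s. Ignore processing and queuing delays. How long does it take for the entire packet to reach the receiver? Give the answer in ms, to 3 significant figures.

4.72 ms

L = 4000 × 8 = 32000 bits.
Transmission delay = L/R = 32000 / 6800000 = 4.70588 ms.
Propagation delay = d/s = 3010 m / 200000000 m/s = 0.01505 ms.
Total = 4.72 ms.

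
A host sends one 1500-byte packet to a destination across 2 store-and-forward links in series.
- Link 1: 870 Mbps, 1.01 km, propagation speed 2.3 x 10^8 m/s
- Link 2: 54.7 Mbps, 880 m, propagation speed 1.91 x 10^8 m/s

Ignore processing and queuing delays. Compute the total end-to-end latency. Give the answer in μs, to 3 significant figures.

242 μs

L = 1500 × 8 = 12000 bits.
Transmission delays (L/R per hop): 13.7931, 219.378 μs; sum = 233.172 μs.
Propagation delays (d/s per hop): 4.3913, 4.60733 μs; sum = 8.99863 μs.
End-to-end = 242 μs.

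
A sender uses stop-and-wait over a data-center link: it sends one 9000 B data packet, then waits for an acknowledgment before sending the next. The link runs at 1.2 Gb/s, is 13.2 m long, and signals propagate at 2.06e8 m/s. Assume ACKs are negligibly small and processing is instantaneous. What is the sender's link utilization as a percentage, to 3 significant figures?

99.8 %

t_tx = L/R = 72000/1200000000 = 6e-05 s.
t_prop = 13.2/206000000 = 6.40777e-08 s; RTT = 1.28155e-07 s.
Cycle = t_tx + RTT = 6.01282e-05 s.
Utilization = t_tx / cycle = 6e-05/6.01282e-05 = 99.8 %.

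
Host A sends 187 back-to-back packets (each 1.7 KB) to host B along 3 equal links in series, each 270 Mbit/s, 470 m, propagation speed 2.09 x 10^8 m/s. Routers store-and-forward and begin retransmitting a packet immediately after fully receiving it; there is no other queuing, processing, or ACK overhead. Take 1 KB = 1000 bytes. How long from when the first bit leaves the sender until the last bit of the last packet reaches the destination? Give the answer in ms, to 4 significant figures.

Per-hop transmission t_tx = L/R = 13600/270000000 = 0.0503704 ms.
Per-hop propagation t_prop = 470/209000000 = 0.0022488 ms.
Pipeline fill: first packet needs 3·t_tx to clear all hops; remaining 186 packets each add one t_tx.
Total = (3+187-1)·t_tx + 3·t_prop = 189·0.0503704 + 3·0.0022488 = 9.527 ms.

9.527 ms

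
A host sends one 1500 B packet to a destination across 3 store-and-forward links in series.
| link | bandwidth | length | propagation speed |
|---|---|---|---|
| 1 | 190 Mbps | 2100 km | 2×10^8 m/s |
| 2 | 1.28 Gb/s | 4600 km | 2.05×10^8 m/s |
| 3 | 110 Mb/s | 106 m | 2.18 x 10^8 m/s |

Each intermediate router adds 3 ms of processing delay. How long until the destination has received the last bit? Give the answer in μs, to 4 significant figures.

39120 μs

L = 1500 × 8 = 12000 bits.
Transmission delays (L/R per hop): 63.1579, 9.375, 109.091 μs; sum = 181.624 μs.
Propagation delays (d/s per hop): 10500, 22439, 0.486239 μs; sum = 32939.5 μs.
Processing at 2 router(s): 2 × 3 ms = 6000 μs.
End-to-end = 39120 μs.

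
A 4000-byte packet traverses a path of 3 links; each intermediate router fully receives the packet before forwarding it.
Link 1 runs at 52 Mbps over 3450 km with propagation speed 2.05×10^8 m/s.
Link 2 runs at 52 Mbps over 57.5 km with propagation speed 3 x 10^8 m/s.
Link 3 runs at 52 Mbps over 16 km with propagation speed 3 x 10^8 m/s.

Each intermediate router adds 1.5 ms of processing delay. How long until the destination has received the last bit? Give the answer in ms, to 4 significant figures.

L = 4000 × 8 = 32000 bits.
Transmission delay per hop = L/R = 32000/52000000 = 0.615385 ms; 3 hops → 1.84615 ms.
Propagation delays (d/s per hop): 16.8293, 0.191667, 0.0533333 ms; sum = 17.0743 ms.
Processing at 2 router(s): 2 × 1.5 ms = 3 ms.
End-to-end = 21.92 ms.

21.92 ms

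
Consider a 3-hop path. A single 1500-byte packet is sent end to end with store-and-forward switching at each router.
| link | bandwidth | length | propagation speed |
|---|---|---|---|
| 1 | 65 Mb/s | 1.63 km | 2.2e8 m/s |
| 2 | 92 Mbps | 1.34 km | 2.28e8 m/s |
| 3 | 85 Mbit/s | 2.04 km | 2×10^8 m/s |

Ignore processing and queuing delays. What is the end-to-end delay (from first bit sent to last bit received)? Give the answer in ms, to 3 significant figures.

L = 1500 × 8 = 12000 bits.
Transmission delays (L/R per hop): 0.184615, 0.130435, 0.141176 ms; sum = 0.456227 ms.
Propagation delays (d/s per hop): 0.00740909, 0.00587719, 0.0102 ms; sum = 0.0234863 ms.
End-to-end = 0.480 ms.

0.480 ms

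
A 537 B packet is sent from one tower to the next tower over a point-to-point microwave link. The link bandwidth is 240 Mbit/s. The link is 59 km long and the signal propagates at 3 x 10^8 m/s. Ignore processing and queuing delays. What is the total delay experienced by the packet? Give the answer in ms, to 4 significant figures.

0.2146 ms

L = 537 × 8 = 4296 bits.
Transmission delay = L/R = 4296 / 240000000 = 0.0179 ms.
Propagation delay = d/s = 59000 m / 300000000 m/s = 0.196667 ms.
Total = 0.2146 ms.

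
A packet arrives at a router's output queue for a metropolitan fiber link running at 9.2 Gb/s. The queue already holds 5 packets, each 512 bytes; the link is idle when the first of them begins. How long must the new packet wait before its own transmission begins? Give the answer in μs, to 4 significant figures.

Each queued packet: L/R = 4096/9200000000 = 0.445217 μs.
5 queued → 2.22609 μs.
Queuing delay = 2.226 μs.

2.226 μs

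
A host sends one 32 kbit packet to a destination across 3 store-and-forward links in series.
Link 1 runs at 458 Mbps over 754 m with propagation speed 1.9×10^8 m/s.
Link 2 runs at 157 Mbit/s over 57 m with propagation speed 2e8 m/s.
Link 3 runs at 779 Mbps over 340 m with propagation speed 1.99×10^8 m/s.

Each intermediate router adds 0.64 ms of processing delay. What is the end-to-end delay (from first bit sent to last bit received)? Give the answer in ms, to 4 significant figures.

L = 32000 bits.
Transmission delays (L/R per hop): 0.069869, 0.203822, 0.0410783 ms; sum = 0.314769 ms.
Propagation delays (d/s per hop): 0.00396842, 0.000285, 0.00170854 ms; sum = 0.00596196 ms.
Processing at 2 router(s): 2 × 0.64 ms = 1.28 ms.
End-to-end = 1.601 ms.

1.601 ms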